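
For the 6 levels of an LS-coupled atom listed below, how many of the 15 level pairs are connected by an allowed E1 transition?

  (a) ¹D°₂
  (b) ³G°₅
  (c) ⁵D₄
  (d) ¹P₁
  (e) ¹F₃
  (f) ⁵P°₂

(a)–(b): forbidden (parity, ΔS, ΔL, ΔJ).
(a)–(c): forbidden (ΔS, ΔJ).
(a)–(d): allowed.
(a)–(e): allowed.
(a)–(f): forbidden (parity, ΔS).
(b)–(c): forbidden (ΔS, ΔL).
(b)–(d): forbidden (ΔS, ΔL, ΔJ).
(b)–(e): forbidden (ΔS, ΔJ).
(b)–(f): forbidden (parity, ΔS, ΔL, ΔJ).
(c)–(d): forbidden (parity, ΔS, ΔJ).
(c)–(e): forbidden (parity, ΔS).
(c)–(f): forbidden (ΔJ).
(d)–(e): forbidden (parity, ΔL, ΔJ).
(d)–(f): forbidden (ΔS).
(e)–(f): forbidden (ΔS, ΔL).
Allowed pairs: 2 of 15.

2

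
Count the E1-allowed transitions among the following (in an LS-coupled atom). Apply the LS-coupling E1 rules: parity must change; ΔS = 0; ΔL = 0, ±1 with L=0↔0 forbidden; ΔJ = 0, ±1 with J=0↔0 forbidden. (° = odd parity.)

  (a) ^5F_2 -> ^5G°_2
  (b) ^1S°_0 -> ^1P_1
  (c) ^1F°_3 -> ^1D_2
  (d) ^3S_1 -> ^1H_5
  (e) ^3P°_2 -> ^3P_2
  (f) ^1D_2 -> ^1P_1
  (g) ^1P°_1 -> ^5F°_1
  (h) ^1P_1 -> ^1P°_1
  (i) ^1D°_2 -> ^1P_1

(a) allowed
(b) allowed
(c) allowed
(d) forbidden (parity, ΔS, ΔL, ΔJ fail)
(e) allowed
(f) forbidden (parity fails)
(g) forbidden (parity, ΔS, ΔL fail)
(h) allowed
(i) allowed
Total allowed: 6 of 9.

6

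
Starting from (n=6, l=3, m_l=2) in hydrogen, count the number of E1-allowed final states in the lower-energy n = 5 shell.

E1 requires Δl = ±1, so l_f ∈ {2, 4}; with 0 ≤ l_f ≤ n_f−1 = 4, the allowed l_f values are {2, 4}.
For l_f = 2: m_f ∈ {m_i−1, m_i, m_i+1} ∩ [−2, 2] = {1, 2} → 2 states.
For l_f = 4: m_f ∈ {m_i−1, m_i, m_i+1} ∩ [−4, 4] = {1, 2, 3} → 3 states.
Total: 5.

5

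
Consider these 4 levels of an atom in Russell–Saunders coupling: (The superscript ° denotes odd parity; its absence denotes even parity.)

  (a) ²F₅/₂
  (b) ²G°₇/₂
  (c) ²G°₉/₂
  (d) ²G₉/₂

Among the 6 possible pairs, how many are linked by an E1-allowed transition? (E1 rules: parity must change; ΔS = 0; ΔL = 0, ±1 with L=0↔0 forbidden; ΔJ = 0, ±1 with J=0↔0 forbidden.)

3

(a)–(b): allowed.
(a)–(c): forbidden (ΔJ).
(a)–(d): forbidden (parity, ΔJ).
(b)–(c): forbidden (parity).
(b)–(d): allowed.
(c)–(d): allowed.
Allowed pairs: 3 of 6.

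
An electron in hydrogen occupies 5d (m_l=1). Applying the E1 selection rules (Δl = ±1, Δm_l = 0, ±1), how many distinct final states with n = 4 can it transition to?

5

E1 requires Δl = ±1, so l_f ∈ {1, 3}; with 0 ≤ l_f ≤ n_f−1 = 3, the allowed l_f values are {1, 3}.
For l_f = 1: m_f ∈ {m_i−1, m_i, m_i+1} ∩ [−1, 1] = {0, 1} → 2 states.
For l_f = 3: m_f ∈ {m_i−1, m_i, m_i+1} ∩ [−3, 3] = {0, 1, 2} → 3 states.
Total: 5.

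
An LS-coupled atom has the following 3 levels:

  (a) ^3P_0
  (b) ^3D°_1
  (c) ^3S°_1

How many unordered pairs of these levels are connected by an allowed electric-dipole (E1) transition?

(a)–(b): allowed.
(a)–(c): allowed.
(b)–(c): forbidden (parity, ΔL).
Allowed pairs: 2 of 3.

2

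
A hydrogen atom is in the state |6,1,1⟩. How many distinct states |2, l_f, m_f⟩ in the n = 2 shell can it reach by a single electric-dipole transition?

1

E1 requires Δl = ±1, so l_f ∈ {0, 2}; with 0 ≤ l_f ≤ n_f−1 = 1, the allowed l_f values are {0}.
For l_f = 0: m_f ∈ {m_i−1, m_i, m_i+1} ∩ [−0, 0] = {0} → 1 state.
Total: 1.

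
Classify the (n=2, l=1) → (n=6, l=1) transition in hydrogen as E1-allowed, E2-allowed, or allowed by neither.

Δl = 1 − 1 = +0; l_i + l_f = 2.
E1 (Δl = ±1): not satisfied.
E2 (Δl = 0,±2, l_i+l_f ≥ 2): satisfied.

E2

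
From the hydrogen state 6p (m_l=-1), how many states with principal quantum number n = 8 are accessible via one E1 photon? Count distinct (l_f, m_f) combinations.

4

E1 requires Δl = ±1, so l_f ∈ {0, 2}; with 0 ≤ l_f ≤ n_f−1 = 7, the allowed l_f values are {0, 2}.
For l_f = 0: m_f ∈ {m_i−1, m_i, m_i+1} ∩ [−0, 0] = {0} → 1 state.
For l_f = 2: m_f ∈ {m_i−1, m_i, m_i+1} ∩ [−2, 2] = {-2, -1, 0} → 3 states.
Total: 4.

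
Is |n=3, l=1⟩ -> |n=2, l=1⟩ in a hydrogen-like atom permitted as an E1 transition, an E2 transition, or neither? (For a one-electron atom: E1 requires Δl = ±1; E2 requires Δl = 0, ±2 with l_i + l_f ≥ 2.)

E2

Δl = 1 − 1 = +0; l_i + l_f = 2.
E1 (Δl = ±1): not satisfied.
E2 (Δl = 0,±2, l_i+l_f ≥ 2): satisfied.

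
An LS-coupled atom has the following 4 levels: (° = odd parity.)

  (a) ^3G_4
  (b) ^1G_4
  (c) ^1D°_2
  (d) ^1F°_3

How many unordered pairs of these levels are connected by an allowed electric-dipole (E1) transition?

(a)–(b): forbidden (parity, ΔS).
(a)–(c): forbidden (ΔS, ΔL, ΔJ).
(a)–(d): forbidden (ΔS).
(b)–(c): forbidden (ΔL, ΔJ).
(b)–(d): allowed.
(c)–(d): forbidden (parity).
Allowed pairs: 1 of 6.

1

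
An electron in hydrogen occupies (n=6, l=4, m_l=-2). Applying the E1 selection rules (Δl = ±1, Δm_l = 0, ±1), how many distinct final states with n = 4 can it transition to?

E1 requires Δl = ±1, so l_f ∈ {3, 5}; with 0 ≤ l_f ≤ n_f−1 = 3, the allowed l_f values are {3}.
For l_f = 3: m_f ∈ {m_i−1, m_i, m_i+1} ∩ [−3, 3] = {-3, -2, -1} → 3 states.
Total: 3.

3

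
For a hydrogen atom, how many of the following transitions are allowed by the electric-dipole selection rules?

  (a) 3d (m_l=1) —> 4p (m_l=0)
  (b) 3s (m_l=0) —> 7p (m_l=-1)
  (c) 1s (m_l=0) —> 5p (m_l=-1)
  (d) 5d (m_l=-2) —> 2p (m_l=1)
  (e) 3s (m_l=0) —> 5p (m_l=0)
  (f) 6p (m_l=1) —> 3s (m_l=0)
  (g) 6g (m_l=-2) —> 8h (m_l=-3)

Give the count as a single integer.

6

(a) allowed
(b) allowed
(c) allowed
(d) forbidden — Δm_l = +3 (E1 requires Δm_l = 0, ±1)
(e) allowed
(f) allowed
(g) allowed
Total allowed: 6 of 7.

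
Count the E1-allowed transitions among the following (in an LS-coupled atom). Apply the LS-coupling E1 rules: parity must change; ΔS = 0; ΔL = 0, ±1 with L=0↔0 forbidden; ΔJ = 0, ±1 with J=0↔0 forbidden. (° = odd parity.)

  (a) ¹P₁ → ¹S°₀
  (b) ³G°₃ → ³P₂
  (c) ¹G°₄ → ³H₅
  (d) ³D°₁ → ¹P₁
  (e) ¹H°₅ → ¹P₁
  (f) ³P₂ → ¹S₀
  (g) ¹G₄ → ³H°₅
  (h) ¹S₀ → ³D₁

1

(a) allowed
(b) forbidden (ΔL fails)
(c) forbidden (ΔS fails)
(d) forbidden (ΔS fails)
(e) forbidden (ΔL, ΔJ fail)
(f) forbidden (parity, ΔS, ΔJ fail)
(g) forbidden (ΔS fails)
(h) forbidden (parity, ΔS, ΔL fail)
Total allowed: 1 of 8.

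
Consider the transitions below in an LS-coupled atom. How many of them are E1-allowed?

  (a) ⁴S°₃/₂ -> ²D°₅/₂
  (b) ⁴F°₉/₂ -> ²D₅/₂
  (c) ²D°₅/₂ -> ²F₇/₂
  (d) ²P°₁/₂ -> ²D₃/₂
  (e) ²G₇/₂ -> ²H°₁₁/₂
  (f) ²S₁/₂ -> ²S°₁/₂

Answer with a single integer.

(a) forbidden (parity, ΔS, ΔL fail)
(b) forbidden (ΔS, ΔJ fail)
(c) allowed
(d) allowed
(e) forbidden (ΔJ fails)
(f) forbidden (ΔL fails)
Total allowed: 2 of 6.

2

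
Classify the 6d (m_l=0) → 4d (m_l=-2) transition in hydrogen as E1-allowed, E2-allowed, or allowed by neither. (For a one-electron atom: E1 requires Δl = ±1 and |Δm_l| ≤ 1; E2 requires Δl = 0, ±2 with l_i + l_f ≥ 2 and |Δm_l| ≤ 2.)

E2

Δl = 2 − 2 = +0; l_i + l_f = 4.
Δm_l = -2.
E1 (Δl = ±1, |Δm_l| ≤ 1): not satisfied.
E2 (Δl = 0,±2, l_i+l_f ≥ 2, |Δm_l| ≤ 2): satisfied.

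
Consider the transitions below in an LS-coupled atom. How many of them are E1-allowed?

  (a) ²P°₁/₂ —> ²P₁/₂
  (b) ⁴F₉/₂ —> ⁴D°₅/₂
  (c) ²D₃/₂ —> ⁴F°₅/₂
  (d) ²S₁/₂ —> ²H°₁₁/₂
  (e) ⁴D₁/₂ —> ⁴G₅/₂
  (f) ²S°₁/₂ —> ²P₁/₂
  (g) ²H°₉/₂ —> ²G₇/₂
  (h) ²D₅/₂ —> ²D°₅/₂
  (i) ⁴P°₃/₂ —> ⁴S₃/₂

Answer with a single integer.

(a) allowed
(b) forbidden (ΔJ fails)
(c) forbidden (ΔS fails)
(d) forbidden (ΔL, ΔJ fail)
(e) forbidden (parity, ΔL, ΔJ fail)
(f) allowed
(g) allowed
(h) allowed
(i) allowed
Total allowed: 5 of 9.

5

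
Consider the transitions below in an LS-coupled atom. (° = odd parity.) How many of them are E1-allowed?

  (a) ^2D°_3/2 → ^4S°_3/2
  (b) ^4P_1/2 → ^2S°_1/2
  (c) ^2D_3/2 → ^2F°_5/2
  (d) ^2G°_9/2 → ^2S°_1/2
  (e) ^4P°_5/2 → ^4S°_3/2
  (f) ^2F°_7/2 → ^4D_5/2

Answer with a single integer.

1

(a) forbidden (parity, ΔS, ΔL fail)
(b) forbidden (ΔS fails)
(c) allowed
(d) forbidden (parity, ΔL, ΔJ fail)
(e) forbidden (parity fails)
(f) forbidden (ΔS fails)
Total allowed: 1 of 6.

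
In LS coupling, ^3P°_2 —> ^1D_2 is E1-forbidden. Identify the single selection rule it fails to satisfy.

Parity must change: odd → even — ✓.
ΔJ = 0, ±1 (not J=0↔0): J: 2 → 2, ΔJ = +0 — ✓.
ΔS = 0: S: 1 → 0 — ✗.
ΔL = 0, ±1 (not L=0↔0): L: 1 → 2, ΔL = +1 — ✓.

the ΔS = 0 rule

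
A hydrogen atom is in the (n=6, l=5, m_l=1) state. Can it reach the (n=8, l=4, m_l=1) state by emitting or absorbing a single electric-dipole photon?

allowed

Initial l = 5, final l = 4, so Δl = -1. E1 requires Δl = ±1: satisfied.
m_l: 1 → 1 (Δm_l = +0). |Δm_l| ≤ 1 satisfied.
All E1 selection rules are satisfied.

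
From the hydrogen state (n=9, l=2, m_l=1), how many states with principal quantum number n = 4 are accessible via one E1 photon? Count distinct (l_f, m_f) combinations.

E1 requires Δl = ±1, so l_f ∈ {1, 3}; with 0 ≤ l_f ≤ n_f−1 = 3, the allowed l_f values are {1, 3}.
For l_f = 1: m_f ∈ {m_i−1, m_i, m_i+1} ∩ [−1, 1] = {0, 1} → 2 states.
For l_f = 3: m_f ∈ {m_i−1, m_i, m_i+1} ∩ [−3, 3] = {0, 1, 2} → 3 states.
Total: 5.

5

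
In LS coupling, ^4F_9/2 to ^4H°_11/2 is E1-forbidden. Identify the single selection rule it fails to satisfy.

the ΔL = 0, ±1 rule

Parity must change: even → odd — ✓.
ΔS = 0: S: 3/2 → 3/2 — ✓.
ΔL = 0, ±1 (not L=0↔0): L: 3 → 5, ΔL = +2 — ✗.
ΔJ = 0, ±1 (not J=0↔0): J: 9/2 → 11/2, ΔJ = +1 — ✓.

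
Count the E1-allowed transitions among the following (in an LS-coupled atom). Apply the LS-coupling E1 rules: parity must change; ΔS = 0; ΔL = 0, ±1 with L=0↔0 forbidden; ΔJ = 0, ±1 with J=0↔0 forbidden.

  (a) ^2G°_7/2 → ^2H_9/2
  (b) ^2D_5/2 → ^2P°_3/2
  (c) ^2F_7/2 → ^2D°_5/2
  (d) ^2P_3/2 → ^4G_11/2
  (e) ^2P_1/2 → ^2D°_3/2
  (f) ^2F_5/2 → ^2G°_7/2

5

(a) allowed
(b) allowed
(c) allowed
(d) forbidden (parity, ΔS, ΔL, ΔJ fail)
(e) allowed
(f) allowed
Total allowed: 5 of 6.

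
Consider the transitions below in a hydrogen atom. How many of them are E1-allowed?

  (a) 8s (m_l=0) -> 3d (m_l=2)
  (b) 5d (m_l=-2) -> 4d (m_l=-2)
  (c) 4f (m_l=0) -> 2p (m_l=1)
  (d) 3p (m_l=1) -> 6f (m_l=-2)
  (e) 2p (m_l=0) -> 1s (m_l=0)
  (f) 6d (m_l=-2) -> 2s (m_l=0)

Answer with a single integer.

1

(a) forbidden — Δl = +2 (E1 requires Δl = ±1); Δm_l = +2 (E1 requires Δm_l = 0, ±1)
(b) forbidden — Δl = +0 (E1 requires Δl = ±1)
(c) forbidden — Δl = -2 (E1 requires Δl = ±1)
(d) forbidden — Δl = +2 (E1 requires Δl = ±1); Δm_l = -3 (E1 requires Δm_l = 0, ±1)
(e) allowed
(f) forbidden — Δl = -2 (E1 requires Δl = ±1); Δm_l = +2 (E1 requires Δm_l = 0, ±1)
Total allowed: 1 of 6.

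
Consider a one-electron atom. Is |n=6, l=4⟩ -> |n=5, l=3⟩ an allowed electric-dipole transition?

allowed

Δl = 3 − 4 = -1; the E1 rule Δl = ±1 is satisfied.
All E1 selection rules are satisfied.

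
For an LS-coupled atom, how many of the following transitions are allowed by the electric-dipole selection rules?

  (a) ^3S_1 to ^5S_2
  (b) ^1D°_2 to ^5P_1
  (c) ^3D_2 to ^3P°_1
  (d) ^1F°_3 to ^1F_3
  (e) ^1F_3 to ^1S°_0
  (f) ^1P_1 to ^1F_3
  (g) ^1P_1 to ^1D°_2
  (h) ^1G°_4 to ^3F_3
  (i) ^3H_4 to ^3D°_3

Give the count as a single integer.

(a) forbidden (parity, ΔS, ΔL fail)
(b) forbidden (ΔS fails)
(c) allowed
(d) allowed
(e) forbidden (ΔL, ΔJ fail)
(f) forbidden (parity, ΔL, ΔJ fail)
(g) allowed
(h) forbidden (ΔS fails)
(i) forbidden (ΔL fails)
Total allowed: 3 of 9.

3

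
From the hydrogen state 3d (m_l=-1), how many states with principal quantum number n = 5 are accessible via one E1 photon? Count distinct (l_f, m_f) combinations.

5

E1 requires Δl = ±1, so l_f ∈ {1, 3}; with 0 ≤ l_f ≤ n_f−1 = 4, the allowed l_f values are {1, 3}.
For l_f = 1: m_f ∈ {m_i−1, m_i, m_i+1} ∩ [−1, 1] = {-1, 0} → 2 states.
For l_f = 3: m_f ∈ {m_i−1, m_i, m_i+1} ∩ [−3, 3] = {-2, -1, 0} → 3 states.
Total: 5.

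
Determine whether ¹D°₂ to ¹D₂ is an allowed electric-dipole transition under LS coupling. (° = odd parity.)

Initial level: S=0, L=2, J=2, parity odd. Final level: S=0, L=2, J=2, parity even.
ΔS = 0: S: 0 → 0 — ok.
Parity must change: odd → even — ok.
ΔL = 0, ±1 (not L=0↔0): L: 2 → 2, ΔL = +0 — ok.
ΔJ = 0, ±1 (not J=0↔0): J: 2 → 2, ΔJ = +0 — ok.
All four E1 rules are satisfied.

allowed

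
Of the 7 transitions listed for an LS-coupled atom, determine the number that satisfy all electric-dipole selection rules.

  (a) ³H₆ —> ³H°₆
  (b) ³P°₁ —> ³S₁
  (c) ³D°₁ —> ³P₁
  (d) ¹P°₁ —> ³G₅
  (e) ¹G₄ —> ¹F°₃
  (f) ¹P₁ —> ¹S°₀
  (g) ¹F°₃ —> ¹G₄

6

(a) allowed
(b) allowed
(c) allowed
(d) forbidden (ΔS, ΔL, ΔJ fail)
(e) allowed
(f) allowed
(g) allowed
Total allowed: 6 of 7.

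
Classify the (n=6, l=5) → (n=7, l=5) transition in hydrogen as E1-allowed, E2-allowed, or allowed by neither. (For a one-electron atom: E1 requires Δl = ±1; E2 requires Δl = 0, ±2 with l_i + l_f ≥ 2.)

E2

Δl = 5 − 5 = +0; l_i + l_f = 10.
E1 (Δl = ±1): not satisfied.
E2 (Δl = 0,±2, l_i+l_f ≥ 2): satisfied.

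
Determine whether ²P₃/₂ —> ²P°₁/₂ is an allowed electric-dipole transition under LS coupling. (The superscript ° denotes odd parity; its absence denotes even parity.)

Parity must change: even → odd — passes.
ΔS = 0: S: 1/2 → 1/2 — passes.
ΔL = 0, ±1 (not L=0↔0): L: 1 → 1, ΔL = +0 — passes.
ΔJ = 0, ±1 (not J=0↔0): J: 3/2 → 1/2, ΔJ = -1 — passes.
All four E1 rules are satisfied.

allowed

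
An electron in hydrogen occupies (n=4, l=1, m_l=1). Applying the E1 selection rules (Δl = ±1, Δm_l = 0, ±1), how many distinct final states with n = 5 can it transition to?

4

E1 requires Δl = ±1, so l_f ∈ {0, 2}; with 0 ≤ l_f ≤ n_f−1 = 4, the allowed l_f values are {0, 2}.
For l_f = 0: m_f ∈ {m_i−1, m_i, m_i+1} ∩ [−0, 0] = {0} → 1 state.
For l_f = 2: m_f ∈ {m_i−1, m_i, m_i+1} ∩ [−2, 2] = {0, 1, 2} → 3 states.
Total: 4.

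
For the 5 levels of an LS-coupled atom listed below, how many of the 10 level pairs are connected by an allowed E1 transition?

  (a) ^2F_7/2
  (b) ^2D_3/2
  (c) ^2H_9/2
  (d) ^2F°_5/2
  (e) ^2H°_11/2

3

(a)–(b): forbidden (parity, ΔJ).
(a)–(c): forbidden (parity, ΔL).
(a)–(d): allowed.
(a)–(e): forbidden (ΔL, ΔJ).
(b)–(c): forbidden (parity, ΔL, ΔJ).
(b)–(d): allowed.
(b)–(e): forbidden (ΔL, ΔJ).
(c)–(d): forbidden (ΔL, ΔJ).
(c)–(e): allowed.
(d)–(e): forbidden (parity, ΔL, ΔJ).
Allowed pairs: 3 of 10.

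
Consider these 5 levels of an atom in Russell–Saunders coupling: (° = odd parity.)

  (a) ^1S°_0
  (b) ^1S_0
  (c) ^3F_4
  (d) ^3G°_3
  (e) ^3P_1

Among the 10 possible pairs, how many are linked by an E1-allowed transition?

1

(a)–(b): forbidden (ΔL, ΔJ).
(a)–(c): forbidden (ΔS, ΔL, ΔJ).
(a)–(d): forbidden (parity, ΔS, ΔL, ΔJ).
(a)–(e): forbidden (ΔS).
(b)–(c): forbidden (parity, ΔS, ΔL, ΔJ).
(b)–(d): forbidden (ΔS, ΔL, ΔJ).
(b)–(e): forbidden (parity, ΔS).
(c)–(d): allowed.
(c)–(e): forbidden (parity, ΔL, ΔJ).
(d)–(e): forbidden (ΔL, ΔJ).
Allowed pairs: 1 of 10.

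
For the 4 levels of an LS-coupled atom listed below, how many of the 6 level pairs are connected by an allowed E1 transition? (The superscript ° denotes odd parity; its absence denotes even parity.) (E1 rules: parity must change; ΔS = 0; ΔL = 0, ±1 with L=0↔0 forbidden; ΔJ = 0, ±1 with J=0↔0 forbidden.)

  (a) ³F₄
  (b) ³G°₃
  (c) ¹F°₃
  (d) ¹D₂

(a)–(b): allowed.
(a)–(c): forbidden (ΔS).
(a)–(d): forbidden (parity, ΔS, ΔJ).
(b)–(c): forbidden (parity, ΔS).
(b)–(d): forbidden (ΔS, ΔL).
(c)–(d): allowed.
Allowed pairs: 2 of 6.

2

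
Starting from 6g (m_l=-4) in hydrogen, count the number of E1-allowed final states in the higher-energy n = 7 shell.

4

E1 requires Δl = ±1, so l_f ∈ {3, 5}; with 0 ≤ l_f ≤ n_f−1 = 6, the allowed l_f values are {3, 5}.
For l_f = 3: m_f ∈ {m_i−1, m_i, m_i+1} ∩ [−3, 3] = {-3} → 1 state.
For l_f = 5: m_f ∈ {m_i−1, m_i, m_i+1} ∩ [−5, 5] = {-5, -4, -3} → 3 states.
Total: 4.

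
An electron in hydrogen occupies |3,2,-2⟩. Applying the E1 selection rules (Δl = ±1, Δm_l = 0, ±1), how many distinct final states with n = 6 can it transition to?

4

E1 requires Δl = ±1, so l_f ∈ {1, 3}; with 0 ≤ l_f ≤ n_f−1 = 5, the allowed l_f values are {1, 3}.
For l_f = 1: m_f ∈ {m_i−1, m_i, m_i+1} ∩ [−1, 1] = {-1} → 1 state.
For l_f = 3: m_f ∈ {m_i−1, m_i, m_i+1} ∩ [−3, 3] = {-3, -2, -1} → 3 states.
Total: 4.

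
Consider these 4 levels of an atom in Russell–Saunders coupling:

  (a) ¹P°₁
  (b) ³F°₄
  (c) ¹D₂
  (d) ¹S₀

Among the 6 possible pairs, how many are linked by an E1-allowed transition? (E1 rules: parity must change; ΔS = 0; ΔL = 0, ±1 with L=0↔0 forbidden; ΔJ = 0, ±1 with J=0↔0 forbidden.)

(a)–(b): forbidden (parity, ΔS, ΔL, ΔJ).
(a)–(c): allowed.
(a)–(d): allowed.
(b)–(c): forbidden (ΔS, ΔJ).
(b)–(d): forbidden (ΔS, ΔL, ΔJ).
(c)–(d): forbidden (parity, ΔL, ΔJ).
Allowed pairs: 2 of 6.

2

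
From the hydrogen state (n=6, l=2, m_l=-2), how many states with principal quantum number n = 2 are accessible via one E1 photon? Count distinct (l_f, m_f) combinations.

E1 requires Δl = ±1, so l_f ∈ {1, 3}; with 0 ≤ l_f ≤ n_f−1 = 1, the allowed l_f values are {1}.
For l_f = 1: m_f ∈ {m_i−1, m_i, m_i+1} ∩ [−1, 1] = {-1} → 1 state.
Total: 1.

1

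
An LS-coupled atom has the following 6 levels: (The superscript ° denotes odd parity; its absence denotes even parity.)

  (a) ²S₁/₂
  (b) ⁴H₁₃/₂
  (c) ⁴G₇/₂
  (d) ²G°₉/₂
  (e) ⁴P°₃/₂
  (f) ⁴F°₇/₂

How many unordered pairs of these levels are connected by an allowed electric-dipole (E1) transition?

(a)–(b): forbidden (parity, ΔS, ΔL, ΔJ).
(a)–(c): forbidden (parity, ΔS, ΔL, ΔJ).
(a)–(d): forbidden (ΔL, ΔJ).
(a)–(e): forbidden (ΔS).
(a)–(f): forbidden (ΔS, ΔL, ΔJ).
(b)–(c): forbidden (parity, ΔJ).
(b)–(d): forbidden (ΔS, ΔJ).
(b)–(e): forbidden (ΔL, ΔJ).
(b)–(f): forbidden (ΔL, ΔJ).
(c)–(d): forbidden (ΔS).
(c)–(e): forbidden (ΔL, ΔJ).
(c)–(f): allowed.
(d)–(e): forbidden (parity, ΔS, ΔL, ΔJ).
(d)–(f): forbidden (parity, ΔS).
(e)–(f): forbidden (parity, ΔL, ΔJ).
Allowed pairs: 1 of 15.

1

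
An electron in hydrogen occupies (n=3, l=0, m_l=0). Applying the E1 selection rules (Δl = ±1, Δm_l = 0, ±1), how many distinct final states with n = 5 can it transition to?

3

E1 requires Δl = ±1, so l_f ∈ {-1, 1}; with 0 ≤ l_f ≤ n_f−1 = 4, the allowed l_f values are {1}.
For l_f = 1: m_f ∈ {m_i−1, m_i, m_i+1} ∩ [−1, 1] = {-1, 0, 1} → 3 states.
Total: 3.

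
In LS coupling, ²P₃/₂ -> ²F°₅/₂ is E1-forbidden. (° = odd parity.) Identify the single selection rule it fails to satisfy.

the ΔL = 0, ±1 rule

Initial level: S=1/2, L=1, J=3/2, parity even. Final level: S=1/2, L=3, J=5/2, parity odd.
Parity must change: even → odd — ok.
ΔS = 0: S: 1/2 → 1/2 — ok.
ΔL = 0, ±1 (not L=0↔0): L: 1 → 3, ΔL = +2 — fails.
ΔJ = 0, ±1 (not J=0↔0): J: 3/2 → 5/2, ΔJ = +1 — ok.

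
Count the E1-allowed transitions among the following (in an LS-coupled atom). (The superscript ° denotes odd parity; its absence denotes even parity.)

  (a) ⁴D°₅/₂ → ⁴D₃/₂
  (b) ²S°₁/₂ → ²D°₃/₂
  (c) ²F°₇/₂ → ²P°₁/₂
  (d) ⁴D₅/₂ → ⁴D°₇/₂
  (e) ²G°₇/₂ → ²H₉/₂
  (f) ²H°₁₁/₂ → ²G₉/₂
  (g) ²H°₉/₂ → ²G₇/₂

5

(a) allowed
(b) forbidden (parity, ΔL fail)
(c) forbidden (parity, ΔL, ΔJ fail)
(d) allowed
(e) allowed
(f) allowed
(g) allowed
Total allowed: 5 of 7.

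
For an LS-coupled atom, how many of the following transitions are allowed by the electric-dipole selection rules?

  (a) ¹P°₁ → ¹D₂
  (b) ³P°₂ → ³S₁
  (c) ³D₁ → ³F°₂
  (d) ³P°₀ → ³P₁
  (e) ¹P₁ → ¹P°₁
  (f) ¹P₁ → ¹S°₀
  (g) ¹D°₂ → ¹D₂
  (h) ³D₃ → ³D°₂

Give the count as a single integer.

(a) allowed
(b) allowed
(c) allowed
(d) allowed
(e) allowed
(f) allowed
(g) allowed
(h) allowed
Total allowed: 8 of 8.

8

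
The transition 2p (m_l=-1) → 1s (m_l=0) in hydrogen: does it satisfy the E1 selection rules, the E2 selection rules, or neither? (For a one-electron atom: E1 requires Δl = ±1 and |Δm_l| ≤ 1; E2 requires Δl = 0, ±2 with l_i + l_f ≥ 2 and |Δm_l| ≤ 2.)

E1

Δl = 0 − 1 = -1; l_i + l_f = 1.
Δm_l = +1.
E1 (Δl = ±1, |Δm_l| ≤ 1): satisfied.
E2 (Δl = 0,±2, l_i+l_f ≥ 2, |Δm_l| ≤ 2): not satisfied.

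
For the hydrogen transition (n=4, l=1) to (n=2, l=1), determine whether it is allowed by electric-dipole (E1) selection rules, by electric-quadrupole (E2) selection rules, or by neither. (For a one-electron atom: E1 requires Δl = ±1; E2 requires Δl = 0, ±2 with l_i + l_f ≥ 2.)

E2

Δl = 1 − 1 = +0; l_i + l_f = 2.
E1 (Δl = ±1): not satisfied.
E2 (Δl = 0,±2, l_i+l_f ≥ 2): satisfied.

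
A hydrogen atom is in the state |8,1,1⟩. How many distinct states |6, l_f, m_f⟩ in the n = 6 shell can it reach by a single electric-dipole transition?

4

E1 requires Δl = ±1, so l_f ∈ {0, 2}; with 0 ≤ l_f ≤ n_f−1 = 5, the allowed l_f values are {0, 2}.
For l_f = 0: m_f ∈ {m_i−1, m_i, m_i+1} ∩ [−0, 0] = {0} → 1 state.
For l_f = 2: m_f ∈ {m_i−1, m_i, m_i+1} ∩ [−2, 2] = {0, 1, 2} → 3 states.
Total: 4.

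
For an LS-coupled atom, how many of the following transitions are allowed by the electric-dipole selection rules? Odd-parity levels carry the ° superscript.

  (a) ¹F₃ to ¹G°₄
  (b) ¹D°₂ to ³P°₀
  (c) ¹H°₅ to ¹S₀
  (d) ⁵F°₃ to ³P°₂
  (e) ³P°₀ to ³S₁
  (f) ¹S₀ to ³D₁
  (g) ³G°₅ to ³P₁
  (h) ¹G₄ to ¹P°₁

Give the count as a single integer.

(a) allowed
(b) forbidden (parity, ΔS, ΔJ fail)
(c) forbidden (ΔL, ΔJ fail)
(d) forbidden (parity, ΔS, ΔL fail)
(e) allowed
(f) forbidden (parity, ΔS, ΔL fail)
(g) forbidden (ΔL, ΔJ fail)
(h) forbidden (ΔL, ΔJ fail)
Total allowed: 2 of 8.

2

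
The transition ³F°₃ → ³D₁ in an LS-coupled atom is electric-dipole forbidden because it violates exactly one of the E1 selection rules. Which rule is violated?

the ΔJ = 0, ±1 rule

Parity must change: odd → even — satisfied.
ΔS = 0: S: 1 → 1 — satisfied.
ΔL = 0, ±1 (not L=0↔0): L: 3 → 2, ΔL = -1 — satisfied.
ΔJ = 0, ±1 (not J=0↔0): J: 3 → 1, ΔJ = -2 — violated.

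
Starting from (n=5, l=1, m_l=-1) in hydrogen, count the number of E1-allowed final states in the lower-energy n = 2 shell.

1

E1 requires Δl = ±1, so l_f ∈ {0, 2}; with 0 ≤ l_f ≤ n_f−1 = 1, the allowed l_f values are {0}.
For l_f = 0: m_f ∈ {m_i−1, m_i, m_i+1} ∩ [−0, 0] = {0} → 1 state.
Total: 1.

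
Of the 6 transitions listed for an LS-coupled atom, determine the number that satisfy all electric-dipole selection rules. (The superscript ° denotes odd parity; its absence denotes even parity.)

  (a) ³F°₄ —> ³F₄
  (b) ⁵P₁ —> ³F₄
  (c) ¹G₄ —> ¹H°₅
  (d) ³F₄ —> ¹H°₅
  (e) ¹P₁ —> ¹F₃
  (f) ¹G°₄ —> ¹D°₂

(a) allowed
(b) forbidden (parity, ΔS, ΔL, ΔJ fail)
(c) allowed
(d) forbidden (ΔS, ΔL fail)
(e) forbidden (parity, ΔL, ΔJ fail)
(f) forbidden (parity, ΔL, ΔJ fail)
Total allowed: 2 of 6.

2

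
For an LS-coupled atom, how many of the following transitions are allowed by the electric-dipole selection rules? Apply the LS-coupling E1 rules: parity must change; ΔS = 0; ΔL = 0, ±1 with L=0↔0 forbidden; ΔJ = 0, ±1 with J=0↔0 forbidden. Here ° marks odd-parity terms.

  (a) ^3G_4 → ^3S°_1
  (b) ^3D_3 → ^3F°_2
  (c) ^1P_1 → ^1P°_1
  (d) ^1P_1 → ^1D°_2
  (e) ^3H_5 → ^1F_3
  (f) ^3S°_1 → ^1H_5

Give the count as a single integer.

3

(a) forbidden (ΔL, ΔJ fail)
(b) allowed
(c) allowed
(d) allowed
(e) forbidden (parity, ΔS, ΔL, ΔJ fail)
(f) forbidden (ΔS, ΔL, ΔJ fail)
Total allowed: 3 of 6.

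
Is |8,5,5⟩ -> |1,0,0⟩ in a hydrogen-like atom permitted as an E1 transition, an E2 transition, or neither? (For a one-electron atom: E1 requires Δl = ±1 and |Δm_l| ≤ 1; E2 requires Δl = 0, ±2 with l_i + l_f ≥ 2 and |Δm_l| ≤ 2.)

neither

Δl = 0 − 5 = -5; l_i + l_f = 5.
Δm_l = -5.
E1 (Δl = ±1, |Δm_l| ≤ 1): not satisfied.
E2 (Δl = 0,±2, l_i+l_f ≥ 2, |Δm_l| ≤ 2): not satisfied.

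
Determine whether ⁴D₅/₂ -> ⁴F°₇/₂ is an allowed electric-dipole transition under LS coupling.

allowed

Parity must change: even → odd — ok.
ΔS = 0: S: 3/2 → 3/2 — ok.
ΔJ = 0, ±1 (not J=0↔0): J: 5/2 → 7/2, ΔJ = +1 — ok.
ΔL = 0, ±1 (not L=0↔0): L: 2 → 3, ΔL = +1 — ok.
All four E1 rules are satisfied.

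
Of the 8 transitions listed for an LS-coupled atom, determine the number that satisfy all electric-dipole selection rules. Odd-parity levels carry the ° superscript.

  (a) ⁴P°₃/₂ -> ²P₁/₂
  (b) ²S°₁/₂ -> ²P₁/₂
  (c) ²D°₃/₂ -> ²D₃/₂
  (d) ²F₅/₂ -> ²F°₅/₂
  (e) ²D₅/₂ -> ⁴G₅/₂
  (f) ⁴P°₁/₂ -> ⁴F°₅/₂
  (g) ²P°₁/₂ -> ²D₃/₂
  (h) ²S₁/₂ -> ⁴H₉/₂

4

(a) forbidden (ΔS fails)
(b) allowed
(c) allowed
(d) allowed
(e) forbidden (parity, ΔS, ΔL fail)
(f) forbidden (parity, ΔL, ΔJ fail)
(g) allowed
(h) forbidden (parity, ΔS, ΔL, ΔJ fail)
Total allowed: 4 of 8.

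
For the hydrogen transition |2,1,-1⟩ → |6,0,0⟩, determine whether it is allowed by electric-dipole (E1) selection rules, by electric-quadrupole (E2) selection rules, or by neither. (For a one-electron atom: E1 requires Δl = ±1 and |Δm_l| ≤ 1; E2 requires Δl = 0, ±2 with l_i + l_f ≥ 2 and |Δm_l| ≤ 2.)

Δl = 0 − 1 = -1; l_i + l_f = 1.
Δm_l = +1.
E1 (Δl = ±1, |Δm_l| ≤ 1): satisfied.
E2 (Δl = 0,±2, l_i+l_f ≥ 2, |Δm_l| ≤ 2): not satisfied.

E1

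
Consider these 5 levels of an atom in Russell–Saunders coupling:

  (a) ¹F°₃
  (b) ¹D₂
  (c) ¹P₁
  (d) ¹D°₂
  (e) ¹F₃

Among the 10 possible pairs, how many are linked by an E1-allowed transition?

5

(a)–(b): allowed.
(a)–(c): forbidden (ΔL, ΔJ).
(a)–(d): forbidden (parity).
(a)–(e): allowed.
(b)–(c): forbidden (parity).
(b)–(d): allowed.
(b)–(e): forbidden (parity).
(c)–(d): allowed.
(c)–(e): forbidden (parity, ΔL, ΔJ).
(d)–(e): allowed.
Allowed pairs: 5 of 10.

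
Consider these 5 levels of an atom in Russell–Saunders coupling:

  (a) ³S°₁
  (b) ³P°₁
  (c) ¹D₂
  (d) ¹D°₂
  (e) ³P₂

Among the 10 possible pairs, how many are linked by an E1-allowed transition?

3

(a)–(b): forbidden (parity).
(a)–(c): forbidden (ΔS, ΔL).
(a)–(d): forbidden (parity, ΔS, ΔL).
(a)–(e): allowed.
(b)–(c): forbidden (ΔS).
(b)–(d): forbidden (parity, ΔS).
(b)–(e): allowed.
(c)–(d): allowed.
(c)–(e): forbidden (parity, ΔS).
(d)–(e): forbidden (ΔS).
Allowed pairs: 3 of 10.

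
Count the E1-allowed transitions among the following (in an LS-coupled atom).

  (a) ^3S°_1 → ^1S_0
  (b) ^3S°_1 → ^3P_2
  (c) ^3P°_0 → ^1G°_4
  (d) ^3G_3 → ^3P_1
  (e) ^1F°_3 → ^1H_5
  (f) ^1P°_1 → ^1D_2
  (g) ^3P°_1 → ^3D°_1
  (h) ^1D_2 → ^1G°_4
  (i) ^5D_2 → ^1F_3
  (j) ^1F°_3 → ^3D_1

2

(a) forbidden (ΔS, ΔL fail)
(b) allowed
(c) forbidden (parity, ΔS, ΔL, ΔJ fail)
(d) forbidden (parity, ΔL, ΔJ fail)
(e) forbidden (ΔL, ΔJ fail)
(f) allowed
(g) forbidden (parity fails)
(h) forbidden (ΔL, ΔJ fail)
(i) forbidden (parity, ΔS fail)
(j) forbidden (ΔS, ΔJ fail)
Total allowed: 2 of 10.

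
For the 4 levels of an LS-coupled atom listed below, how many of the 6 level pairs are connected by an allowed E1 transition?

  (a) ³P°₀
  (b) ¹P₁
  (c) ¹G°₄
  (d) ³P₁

(a)–(b): forbidden (ΔS).
(a)–(c): forbidden (parity, ΔS, ΔL, ΔJ).
(a)–(d): allowed.
(b)–(c): forbidden (ΔL, ΔJ).
(b)–(d): forbidden (parity, ΔS).
(c)–(d): forbidden (ΔS, ΔL, ΔJ).
Allowed pairs: 1 of 6.

1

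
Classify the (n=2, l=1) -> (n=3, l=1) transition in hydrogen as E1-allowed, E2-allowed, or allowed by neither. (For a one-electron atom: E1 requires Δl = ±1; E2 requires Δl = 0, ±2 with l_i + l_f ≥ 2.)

Δl = 1 − 1 = +0; l_i + l_f = 2.
E1 (Δl = ±1): not satisfied.
E2 (Δl = 0,±2, l_i+l_f ≥ 2): satisfied.

E2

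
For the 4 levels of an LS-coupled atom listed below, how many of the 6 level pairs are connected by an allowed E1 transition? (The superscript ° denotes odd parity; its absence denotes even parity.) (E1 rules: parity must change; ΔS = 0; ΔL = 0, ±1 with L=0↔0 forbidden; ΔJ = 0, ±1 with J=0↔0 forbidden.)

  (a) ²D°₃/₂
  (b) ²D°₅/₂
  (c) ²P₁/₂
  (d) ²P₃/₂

(a)–(b): forbidden (parity).
(a)–(c): allowed.
(a)–(d): allowed.
(b)–(c): forbidden (ΔJ).
(b)–(d): allowed.
(c)–(d): forbidden (parity).
Allowed pairs: 3 of 6.

3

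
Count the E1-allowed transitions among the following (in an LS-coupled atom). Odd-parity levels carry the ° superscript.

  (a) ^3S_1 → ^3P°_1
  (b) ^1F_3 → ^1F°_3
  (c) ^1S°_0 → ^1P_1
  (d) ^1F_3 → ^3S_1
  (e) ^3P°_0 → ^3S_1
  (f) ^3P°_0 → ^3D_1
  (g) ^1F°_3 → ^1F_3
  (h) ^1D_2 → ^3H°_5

(a) allowed
(b) allowed
(c) allowed
(d) forbidden (parity, ΔS, ΔL, ΔJ fail)
(e) allowed
(f) allowed
(g) allowed
(h) forbidden (ΔS, ΔL, ΔJ fail)
Total allowed: 6 of 8.

6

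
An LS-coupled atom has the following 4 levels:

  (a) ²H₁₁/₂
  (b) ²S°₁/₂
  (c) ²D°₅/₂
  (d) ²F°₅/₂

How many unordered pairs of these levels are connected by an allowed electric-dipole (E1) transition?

(a)–(b): forbidden (ΔL, ΔJ).
(a)–(c): forbidden (ΔL, ΔJ).
(a)–(d): forbidden (ΔL, ΔJ).
(b)–(c): forbidden (parity, ΔL, ΔJ).
(b)–(d): forbidden (parity, ΔL, ΔJ).
(c)–(d): forbidden (parity).
Allowed pairs: 0 of 6.

0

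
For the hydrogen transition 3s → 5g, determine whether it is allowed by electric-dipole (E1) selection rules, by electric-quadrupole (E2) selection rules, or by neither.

Δl = 4 − 0 = +4; l_i + l_f = 4.
E1 (Δl = ±1): not satisfied.
E2 (Δl = 0,±2, l_i+l_f ≥ 2): not satisfied.

neither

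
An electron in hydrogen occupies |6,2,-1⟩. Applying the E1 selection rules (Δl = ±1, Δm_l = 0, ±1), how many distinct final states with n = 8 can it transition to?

5

E1 requires Δl = ±1, so l_f ∈ {1, 3}; with 0 ≤ l_f ≤ n_f−1 = 7, the allowed l_f values are {1, 3}.
For l_f = 1: m_f ∈ {m_i−1, m_i, m_i+1} ∩ [−1, 1] = {-1, 0} → 2 states.
For l_f = 3: m_f ∈ {m_i−1, m_i, m_i+1} ∩ [−3, 3] = {-2, -1, 0} → 3 states.
Total: 5.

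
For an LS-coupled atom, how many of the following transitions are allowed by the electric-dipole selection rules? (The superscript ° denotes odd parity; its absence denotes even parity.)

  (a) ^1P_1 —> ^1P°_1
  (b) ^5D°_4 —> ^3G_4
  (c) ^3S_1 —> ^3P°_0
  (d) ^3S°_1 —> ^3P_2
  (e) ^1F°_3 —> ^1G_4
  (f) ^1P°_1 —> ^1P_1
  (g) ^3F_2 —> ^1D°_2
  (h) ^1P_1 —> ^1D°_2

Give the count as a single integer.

(a) allowed
(b) forbidden (ΔS, ΔL fail)
(c) allowed
(d) allowed
(e) allowed
(f) allowed
(g) forbidden (ΔS fails)
(h) allowed
Total allowed: 6 of 8.

6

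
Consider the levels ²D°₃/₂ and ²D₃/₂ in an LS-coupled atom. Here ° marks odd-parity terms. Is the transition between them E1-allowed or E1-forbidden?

Parity must change: odd → even — ✓.
ΔS = 0: S: 1/2 → 1/2 — ✓.
ΔL = 0, ±1 (not L=0↔0): L: 2 → 2, ΔL = +0 — ✓.
ΔJ = 0, ±1 (not J=0↔0): J: 3/2 → 3/2, ΔJ = +0 — ✓.
All four E1 rules are satisfied.

allowed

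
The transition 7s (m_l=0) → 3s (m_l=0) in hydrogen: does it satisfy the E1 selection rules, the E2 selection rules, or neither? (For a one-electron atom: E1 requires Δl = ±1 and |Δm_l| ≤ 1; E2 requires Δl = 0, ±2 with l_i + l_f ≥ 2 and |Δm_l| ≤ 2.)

Δl = 0 − 0 = +0; l_i + l_f = 0.
Δm_l = +0.
E1 (Δl = ±1, |Δm_l| ≤ 1): not satisfied.
E2 (Δl = 0,±2, l_i+l_f ≥ 2, |Δm_l| ≤ 2): not satisfied.

neither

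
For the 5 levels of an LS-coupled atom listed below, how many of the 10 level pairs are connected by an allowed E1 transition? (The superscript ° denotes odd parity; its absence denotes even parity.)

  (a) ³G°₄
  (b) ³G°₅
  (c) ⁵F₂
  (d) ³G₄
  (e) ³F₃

(a)–(b): forbidden (parity).
(a)–(c): forbidden (ΔS, ΔJ).
(a)–(d): allowed.
(a)–(e): allowed.
(b)–(c): forbidden (ΔS, ΔJ).
(b)–(d): allowed.
(b)–(e): forbidden (ΔJ).
(c)–(d): forbidden (parity, ΔS, ΔJ).
(c)–(e): forbidden (parity, ΔS).
(d)–(e): forbidden (parity).
Allowed pairs: 3 of 10.

3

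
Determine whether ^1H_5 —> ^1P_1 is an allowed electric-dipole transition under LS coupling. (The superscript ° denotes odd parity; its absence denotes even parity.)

forbidden

Reading off the term symbols: S 0→0, L 5→1, J 5→1, parity even→even.
Parity must change: even → even — ✗.
ΔJ = 0, ±1 (not J=0↔0): J: 5 → 1, ΔJ = -4 — ✗.
ΔS = 0: S: 0 → 0 — ✓.
ΔL = 0, ±1 (not L=0↔0): L: 5 → 1, ΔL = -4 — ✗.
Rule(s) violated: parity, ΔL, ΔJ.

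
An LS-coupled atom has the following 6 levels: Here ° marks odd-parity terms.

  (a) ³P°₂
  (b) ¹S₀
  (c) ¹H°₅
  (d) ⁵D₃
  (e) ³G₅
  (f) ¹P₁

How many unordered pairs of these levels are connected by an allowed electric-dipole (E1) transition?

(a)–(b): forbidden (ΔS, ΔJ).
(a)–(c): forbidden (parity, ΔS, ΔL, ΔJ).
(a)–(d): forbidden (ΔS).
(a)–(e): forbidden (ΔL, ΔJ).
(a)–(f): forbidden (ΔS).
(b)–(c): forbidden (ΔL, ΔJ).
(b)–(d): forbidden (parity, ΔS, ΔL, ΔJ).
(b)–(e): forbidden (parity, ΔS, ΔL, ΔJ).
(b)–(f): forbidden (parity).
(c)–(d): forbidden (ΔS, ΔL, ΔJ).
(c)–(e): forbidden (ΔS).
(c)–(f): forbidden (ΔL, ΔJ).
(d)–(e): forbidden (parity, ΔS, ΔL, ΔJ).
(d)–(f): forbidden (parity, ΔS, ΔJ).
(e)–(f): forbidden (parity, ΔS, ΔL, ΔJ).
Allowed pairs: 0 of 15.

0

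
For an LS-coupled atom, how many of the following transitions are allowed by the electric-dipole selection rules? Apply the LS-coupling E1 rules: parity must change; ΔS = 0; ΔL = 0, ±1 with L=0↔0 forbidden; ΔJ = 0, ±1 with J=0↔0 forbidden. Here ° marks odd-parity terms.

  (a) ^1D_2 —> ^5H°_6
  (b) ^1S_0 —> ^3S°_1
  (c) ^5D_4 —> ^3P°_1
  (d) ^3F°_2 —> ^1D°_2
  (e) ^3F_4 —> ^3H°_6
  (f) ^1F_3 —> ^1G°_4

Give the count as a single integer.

(a) forbidden (ΔS, ΔL, ΔJ fail)
(b) forbidden (ΔS, ΔL fail)
(c) forbidden (ΔS, ΔJ fail)
(d) forbidden (parity, ΔS fail)
(e) forbidden (ΔL, ΔJ fail)
(f) allowed
Total allowed: 1 of 6.

1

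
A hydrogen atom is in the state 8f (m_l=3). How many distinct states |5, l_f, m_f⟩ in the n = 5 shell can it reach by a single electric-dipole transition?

E1 requires Δl = ±1, so l_f ∈ {2, 4}; with 0 ≤ l_f ≤ n_f−1 = 4, the allowed l_f values are {2, 4}.
For l_f = 2: m_f ∈ {m_i−1, m_i, m_i+1} ∩ [−2, 2] = {2} → 1 state.
For l_f = 4: m_f ∈ {m_i−1, m_i, m_i+1} ∩ [−4, 4] = {2, 3, 4} → 3 states.
Total: 4.

4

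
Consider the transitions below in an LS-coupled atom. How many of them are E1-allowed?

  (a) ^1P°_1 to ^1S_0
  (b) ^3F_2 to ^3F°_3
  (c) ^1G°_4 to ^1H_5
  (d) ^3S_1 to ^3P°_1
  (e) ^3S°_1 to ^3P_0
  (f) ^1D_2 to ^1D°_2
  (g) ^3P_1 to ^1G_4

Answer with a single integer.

(a) allowed
(b) allowed
(c) allowed
(d) allowed
(e) allowed
(f) allowed
(g) forbidden (parity, ΔS, ΔL, ΔJ fail)
Total allowed: 6 of 7.

6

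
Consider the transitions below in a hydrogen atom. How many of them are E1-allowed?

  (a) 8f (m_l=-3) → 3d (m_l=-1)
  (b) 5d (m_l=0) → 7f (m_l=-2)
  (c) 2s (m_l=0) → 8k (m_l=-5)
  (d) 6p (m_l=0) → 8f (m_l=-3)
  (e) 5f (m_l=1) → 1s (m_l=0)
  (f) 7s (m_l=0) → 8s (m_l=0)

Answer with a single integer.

(a) forbidden — Δm_l = +2 (E1 requires Δm_l = 0, ±1)
(b) forbidden — Δm_l = -2 (E1 requires Δm_l = 0, ±1)
(c) forbidden — Δl = +7 (E1 requires Δl = ±1); Δm_l = -5 (E1 requires Δm_l = 0, ±1)
(d) forbidden — Δl = +2 (E1 requires Δl = ±1); Δm_l = -3 (E1 requires Δm_l = 0, ±1)
(e) forbidden — Δl = -3 (E1 requires Δl = ±1)
(f) forbidden — Δl = +0 (E1 requires Δl = ±1)
Total allowed: 0 of 6.

0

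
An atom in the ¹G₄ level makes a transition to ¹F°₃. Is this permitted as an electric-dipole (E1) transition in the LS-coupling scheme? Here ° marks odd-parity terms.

allowed

Reading off the term symbols: S 0→0, L 4→3, J 4→3, parity even→odd.
ΔJ = 0, ±1 (not J=0↔0): J: 4 → 3, ΔJ = -1 — passes.
ΔS = 0: S: 0 → 0 — passes.
ΔL = 0, ±1 (not L=0↔0): L: 4 → 3, ΔL = -1 — passes.
Parity must change: even → odd — passes.
All four E1 rules are satisfied.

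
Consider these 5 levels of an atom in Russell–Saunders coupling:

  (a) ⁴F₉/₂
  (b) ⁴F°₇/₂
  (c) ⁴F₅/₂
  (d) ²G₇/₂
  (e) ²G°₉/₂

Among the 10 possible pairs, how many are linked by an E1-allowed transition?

3

(a)–(b): allowed.
(a)–(c): forbidden (parity, ΔJ).
(a)–(d): forbidden (parity, ΔS).
(a)–(e): forbidden (ΔS).
(b)–(c): allowed.
(b)–(d): forbidden (ΔS).
(b)–(e): forbidden (parity, ΔS).
(c)–(d): forbidden (parity, ΔS).
(c)–(e): forbidden (ΔS, ΔJ).
(d)–(e): allowed.
Allowed pairs: 3 of 10.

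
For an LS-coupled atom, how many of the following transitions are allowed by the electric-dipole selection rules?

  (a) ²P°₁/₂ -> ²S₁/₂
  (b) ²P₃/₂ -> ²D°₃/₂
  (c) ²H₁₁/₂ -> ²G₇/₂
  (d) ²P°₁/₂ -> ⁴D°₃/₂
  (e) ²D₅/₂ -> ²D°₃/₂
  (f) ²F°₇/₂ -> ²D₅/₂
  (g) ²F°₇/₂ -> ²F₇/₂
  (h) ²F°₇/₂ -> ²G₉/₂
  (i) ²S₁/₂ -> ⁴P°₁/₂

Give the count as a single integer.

(a) allowed
(b) allowed
(c) forbidden (parity, ΔJ fail)
(d) forbidden (parity, ΔS fail)
(e) allowed
(f) allowed
(g) allowed
(h) allowed
(i) forbidden (ΔS fails)
Total allowed: 6 of 9.

6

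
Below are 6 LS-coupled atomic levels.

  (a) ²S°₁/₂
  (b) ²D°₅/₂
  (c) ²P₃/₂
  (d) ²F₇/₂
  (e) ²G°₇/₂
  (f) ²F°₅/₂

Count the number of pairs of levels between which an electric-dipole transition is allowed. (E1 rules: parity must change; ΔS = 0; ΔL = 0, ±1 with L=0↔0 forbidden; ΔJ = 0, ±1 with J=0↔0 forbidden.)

5

(a)–(b): forbidden (parity, ΔL, ΔJ).
(a)–(c): allowed.
(a)–(d): forbidden (ΔL, ΔJ).
(a)–(e): forbidden (parity, ΔL, ΔJ).
(a)–(f): forbidden (parity, ΔL, ΔJ).
(b)–(c): allowed.
(b)–(d): allowed.
(b)–(e): forbidden (parity, ΔL).
(b)–(f): forbidden (parity).
(c)–(d): forbidden (parity, ΔL, ΔJ).
(c)–(e): forbidden (ΔL, ΔJ).
(c)–(f): forbidden (ΔL).
(d)–(e): allowed.
(d)–(f): allowed.
(e)–(f): forbidden (parity).
Allowed pairs: 5 of 15.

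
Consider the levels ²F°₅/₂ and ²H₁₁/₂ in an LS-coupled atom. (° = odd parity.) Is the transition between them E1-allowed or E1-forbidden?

ΔS = 0: S: 1/2 → 1/2 — ok.
ΔL = 0, ±1 (not L=0↔0): L: 3 → 5, ΔL = +2 — fails.
ΔJ = 0, ±1 (not J=0↔0): J: 5/2 → 11/2, ΔJ = +3 — fails.
Parity must change: odd → even — ok.
Rule(s) violated: ΔL, ΔJ.

forbidden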